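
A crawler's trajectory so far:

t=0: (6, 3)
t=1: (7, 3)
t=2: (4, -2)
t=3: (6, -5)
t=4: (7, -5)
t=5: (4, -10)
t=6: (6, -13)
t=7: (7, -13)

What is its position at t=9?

The moves between consecutive positions are (+1, +0), (-3, -5), (+2, -3), (+1, +0), (-3, -5), (+2, -3), (+1, +0); they repeat the 3-cycle [(+1, +0), (-3, -5), (+2, -3)].
step 8: apply (-3, -5) → (4, -18)
step 9: apply (+2, -3) → (6, -21)

(6, -21)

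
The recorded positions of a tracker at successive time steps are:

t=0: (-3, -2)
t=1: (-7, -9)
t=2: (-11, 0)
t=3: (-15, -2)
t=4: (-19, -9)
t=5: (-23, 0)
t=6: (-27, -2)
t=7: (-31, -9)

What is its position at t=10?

(-43, -9)

First: linear, -4 per step → -43 at step 10.
Second: cycles through -2, -9, 0 every 3 steps. Step 10 lands at position 1 of the cycle → -9.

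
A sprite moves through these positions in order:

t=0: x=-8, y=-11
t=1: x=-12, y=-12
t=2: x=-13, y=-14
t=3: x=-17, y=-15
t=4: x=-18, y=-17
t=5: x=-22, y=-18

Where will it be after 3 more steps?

x=-28, y=-23

The moves between consecutive positions are (-4, -1), (-1, -2), (-4, -1), (-1, -2), (-4, -1); they repeat the 2-cycle [(-4, -1), (-1, -2)].
step 6: apply (-1, -2) → x=-23, y=-20
step 7: apply (-4, -1) → x=-27, y=-21
step 8: apply (-1, -2) → x=-28, y=-23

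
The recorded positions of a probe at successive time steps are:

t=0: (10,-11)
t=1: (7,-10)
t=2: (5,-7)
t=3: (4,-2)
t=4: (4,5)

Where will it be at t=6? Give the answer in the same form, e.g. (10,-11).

First differences are (-3,+1), (-2,+3), (-1,+5), (+0,+7); their common second difference is (+1,+2) (constant acceleration).
step 5: (4,5) + (+1,+9) → (5,14)
step 6: (5,14) + (+2,+11) → (7,25)

(7,25)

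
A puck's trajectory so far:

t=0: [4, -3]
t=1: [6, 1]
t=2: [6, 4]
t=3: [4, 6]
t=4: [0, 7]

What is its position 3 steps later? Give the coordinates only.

[-24, 4]

First differences are [+2, +4], [+0, +3], [-2, +2], [-4, +1]; their common second difference is [-2, -1] (constant acceleration).
step 5: [0, 7] + [-6, +0] → [-6, 7]
step 6: [-6, 7] + [-8, -1] → [-14, 6]
step 7: [-14, 6] + [-10, -2] → [-24, 4]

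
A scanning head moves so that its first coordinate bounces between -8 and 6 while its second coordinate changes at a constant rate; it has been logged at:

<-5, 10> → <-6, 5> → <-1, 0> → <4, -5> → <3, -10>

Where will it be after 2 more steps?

The first coordinate travels 5 per step and bounces off the walls at -8 and 6.
  step 5: 3 → -2
  step 6: -2 → -7
The second coordinate changes by -5 each step: at step 6 it is -20.

<-7, -20>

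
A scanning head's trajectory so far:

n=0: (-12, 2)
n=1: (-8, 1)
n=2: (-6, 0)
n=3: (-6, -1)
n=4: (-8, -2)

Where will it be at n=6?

First differences are (+4, -1), (+2, -1), (+0, -1), (-2, -1); their common second difference is (-2, +0) (constant acceleration).
step 5: (-8, -2) + (-4, -1) → (-12, -3)
step 6: (-12, -3) + (-6, -1) → (-18, -4)

(-18, -4)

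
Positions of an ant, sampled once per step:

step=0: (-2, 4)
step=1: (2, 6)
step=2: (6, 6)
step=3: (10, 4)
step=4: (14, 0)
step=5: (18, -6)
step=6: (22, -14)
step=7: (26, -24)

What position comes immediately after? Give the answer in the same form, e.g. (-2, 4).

Successive displacements: (+4, +2), (+4, +0), (+4, -2), (+4, -4), (+4, -6), (+4, -8), (+4, -10) — each changes by (+0, -2).
step 8: (26, -24) + (+4, -12) → (30, -36)

(30, -36)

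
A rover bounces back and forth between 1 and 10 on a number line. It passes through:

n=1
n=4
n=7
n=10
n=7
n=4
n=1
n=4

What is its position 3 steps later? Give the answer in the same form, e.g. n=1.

The value reflects between 1 and 10, moving 3 per step.
  step 8: 4 → 7
  step 9: 7 → 10
  step 10: 10 → 7

n=7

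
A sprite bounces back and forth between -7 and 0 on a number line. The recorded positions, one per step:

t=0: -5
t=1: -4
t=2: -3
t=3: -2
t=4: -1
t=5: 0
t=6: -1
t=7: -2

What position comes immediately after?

The value reflects between -7 and 0, moving 1 per step.
  step 8: -2 → -3

-3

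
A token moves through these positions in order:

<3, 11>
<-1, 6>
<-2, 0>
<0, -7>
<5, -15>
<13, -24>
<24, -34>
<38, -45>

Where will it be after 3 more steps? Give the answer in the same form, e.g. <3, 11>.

<98, -84>

First differences are <-4, -5>, <-1, -6>, <+2, -7>, <+5, -8>, <+8, -9>, <+11, -10>, <+14, -11>; their common second difference is <+3, -1> (constant acceleration).
step 8: <38, -45> + <+17, -12> → <55, -57>
step 9: <55, -57> + <+20, -13> → <75, -70>
step 10: <75, -70> + <+23, -14> → <98, -84>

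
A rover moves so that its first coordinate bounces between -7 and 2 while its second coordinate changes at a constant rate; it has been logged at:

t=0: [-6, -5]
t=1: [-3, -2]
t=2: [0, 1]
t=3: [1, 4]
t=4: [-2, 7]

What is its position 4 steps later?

[0, 19]

The first coordinate reflects between -7 and 2, moving 3 per step.
  step 5: -2 → -5
  step 6: -5 → -6
  step 7: -6 → -3
  step 8: -3 → 0
The second coordinate changes by +3 each step: at step 8 it is 19.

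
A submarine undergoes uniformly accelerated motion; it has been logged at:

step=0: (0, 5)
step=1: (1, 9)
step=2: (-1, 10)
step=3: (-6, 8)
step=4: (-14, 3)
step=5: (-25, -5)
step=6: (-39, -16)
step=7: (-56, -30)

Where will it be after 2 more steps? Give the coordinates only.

(-99, -67)

First differences are (+1, +4), (-2, +1), (-5, -2), (-8, -5), (-11, -8), (-14, -11), (-17, -14); their common second difference is (-3, -3) (constant acceleration).
step 8: (-56, -30) + (-20, -17) → (-76, -47)
step 9: (-76, -47) + (-23, -20) → (-99, -67)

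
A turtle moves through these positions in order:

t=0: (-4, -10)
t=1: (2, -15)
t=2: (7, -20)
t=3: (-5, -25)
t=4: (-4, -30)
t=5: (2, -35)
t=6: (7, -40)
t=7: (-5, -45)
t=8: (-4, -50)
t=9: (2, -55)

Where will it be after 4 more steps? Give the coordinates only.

First: cycles through -4, 2, 7, -5 every 4 steps. Step 13 lands at position 1 of the cycle → 2.
Second: linear, -5 per step → -75 at step 13.

(2, -75)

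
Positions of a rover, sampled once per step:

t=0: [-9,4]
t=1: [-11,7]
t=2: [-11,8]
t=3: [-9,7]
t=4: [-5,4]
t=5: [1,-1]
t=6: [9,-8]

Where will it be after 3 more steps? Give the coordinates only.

Taking differences between consecutive positions: [-2,+3], [+0,+1], [+2,-1], [+4,-3], [+6,-5], [+8,-7]. These grow by [+2,-2] each step.
step 7: [9,-8] + [+10,-9] → [19,-17]
step 8: [19,-17] + [+12,-11] → [31,-28]
step 9: [31,-28] + [+14,-13] → [45,-41]

[45,-41]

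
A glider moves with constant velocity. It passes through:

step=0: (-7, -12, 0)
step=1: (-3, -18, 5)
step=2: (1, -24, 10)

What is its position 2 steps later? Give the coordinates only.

(9, -36, 20)

Constant displacement of (+4, -6, +5) per step.
step 3: (1, -24, 10) + (+4, -6, +5) → (5, -30, 15)
step 4: (5, -30, 15) + (+4, -6, +5) → (9, -36, 20)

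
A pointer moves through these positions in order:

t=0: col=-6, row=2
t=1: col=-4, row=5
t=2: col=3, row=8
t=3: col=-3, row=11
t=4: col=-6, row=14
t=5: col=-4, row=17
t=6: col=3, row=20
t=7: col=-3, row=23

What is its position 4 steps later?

col=-3, row=35

The col coordinate repeats the cycle [-6, -4, 3, -3] with period 4; step 11 mod 4 = 3, giving -3.
The row coordinate changes by +3 each step, so at step 11 it is 2 + 11·(3) = 35.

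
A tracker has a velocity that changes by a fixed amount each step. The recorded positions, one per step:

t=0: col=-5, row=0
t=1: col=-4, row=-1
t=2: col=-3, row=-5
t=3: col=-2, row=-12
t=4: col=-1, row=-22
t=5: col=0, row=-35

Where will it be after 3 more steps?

col=3, row=-92

Taking differences between consecutive positions: (+1, -1), (+1, -4), (+1, -7), (+1, -10), (+1, -13). These grow by (+0, -3) each step.
step 6: col=0, row=-35 + (+1, -16) → col=1, row=-51
step 7: col=1, row=-51 + (+1, -19) → col=2, row=-70
step 8: col=2, row=-70 + (+1, -22) → col=3, row=-92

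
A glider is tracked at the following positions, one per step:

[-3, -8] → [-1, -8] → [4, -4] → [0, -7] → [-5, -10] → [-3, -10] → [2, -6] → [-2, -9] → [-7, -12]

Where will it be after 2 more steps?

The moves between consecutive positions are [+2, +0], [+5, +4], [-4, -3], [-5, -3], [+2, +0], [+5, +4], [-4, -3], [-5, -3]; they repeat the 4-cycle [[+2, +0], [+5, +4], [-4, -3], [-5, -3]].
step 9: apply [+2, +0] → [-5, -12]
step 10: apply [+5, +4] → [0, -8]

[0, -8]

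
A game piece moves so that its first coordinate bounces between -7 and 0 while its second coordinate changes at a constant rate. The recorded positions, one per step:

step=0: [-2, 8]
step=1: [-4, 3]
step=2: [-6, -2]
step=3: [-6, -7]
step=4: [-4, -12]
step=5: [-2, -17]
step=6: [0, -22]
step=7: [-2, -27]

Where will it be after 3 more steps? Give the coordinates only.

[-6, -42]

The first coordinate travels 2 per step and bounces off the walls at -7 and 0.
  step 8: -2 → -4
  step 9: -4 → -6
  step 10: -6 → -6
The second coordinate changes by -5 each step: at step 10 it is -42.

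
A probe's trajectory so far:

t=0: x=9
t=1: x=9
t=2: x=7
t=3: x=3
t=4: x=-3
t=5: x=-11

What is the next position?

First differences are +0, -2, -4, -6, -8; their common second difference is -2 (constant acceleration).
step 6: -11 − 10 → x=-21

x=-21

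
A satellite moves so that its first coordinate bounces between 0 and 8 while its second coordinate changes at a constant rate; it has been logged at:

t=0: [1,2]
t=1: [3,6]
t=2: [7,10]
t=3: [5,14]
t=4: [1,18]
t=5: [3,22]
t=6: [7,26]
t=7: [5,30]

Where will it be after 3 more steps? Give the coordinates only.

[7,42]

The first coordinate reflects between 0 and 8, moving 4 per step.
  step 8: 5 → 1
  step 9: 1 → 3
  step 10: 3 → 7
The second coordinate changes by +4 each step: at step 10 it is 42.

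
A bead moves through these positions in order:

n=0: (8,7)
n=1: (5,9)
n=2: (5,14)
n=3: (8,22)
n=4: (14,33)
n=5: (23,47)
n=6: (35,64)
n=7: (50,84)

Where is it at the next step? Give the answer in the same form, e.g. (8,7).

Taking differences between consecutive positions: (-3,+2), (+0,+5), (+3,+8), (+6,+11), (+9,+14), (+12,+17), (+15,+20). These grow by (+3,+3) each step.
step 8: (50,84) + (+18,+23) → (68,107)

(68,107)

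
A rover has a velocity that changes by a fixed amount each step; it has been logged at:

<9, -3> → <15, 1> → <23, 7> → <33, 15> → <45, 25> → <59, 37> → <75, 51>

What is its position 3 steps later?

<135, 105>

Taking differences between consecutive positions: <+6, +4>, <+8, +6>, <+10, +8>, <+12, +10>, <+14, +12>, <+16, +14>. These grow by <+2, +2> each step.
step 7: <75, 51> + <+18, +16> → <93, 67>
step 8: <93, 67> + <+20, +18> → <113, 85>
step 9: <113, 85> + <+22, +20> → <135, 105>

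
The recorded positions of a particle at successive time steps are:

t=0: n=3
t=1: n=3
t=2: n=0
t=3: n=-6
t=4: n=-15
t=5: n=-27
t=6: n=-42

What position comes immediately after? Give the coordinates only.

n=-60

Taking differences between consecutive positions: +0, -3, -6, -9, -12, -15. These grow by -3 each step.
step 7: -42 − 18 → n=-60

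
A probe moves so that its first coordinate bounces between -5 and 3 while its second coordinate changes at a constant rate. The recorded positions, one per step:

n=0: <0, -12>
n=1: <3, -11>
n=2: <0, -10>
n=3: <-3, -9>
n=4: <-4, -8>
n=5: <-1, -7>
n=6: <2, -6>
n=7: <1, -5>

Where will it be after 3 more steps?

<-2, -2>

The first coordinate reflects between -5 and 3, moving 3 per step.
  step 8: 1 → -2
  step 9: -2 → -5
  step 10: -5 → -2
The second coordinate changes by +1 each step: at step 10 it is -2.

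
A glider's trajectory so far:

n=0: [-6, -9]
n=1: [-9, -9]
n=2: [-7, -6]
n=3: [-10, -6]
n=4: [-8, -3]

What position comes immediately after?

[-11, -3]

Step-to-step displacements: [-3, +0], [+2, +3], [-3, +0], [+2, +3] — a repeating cycle of length 2.
step 5: apply [-3, +0] → [-11, -3]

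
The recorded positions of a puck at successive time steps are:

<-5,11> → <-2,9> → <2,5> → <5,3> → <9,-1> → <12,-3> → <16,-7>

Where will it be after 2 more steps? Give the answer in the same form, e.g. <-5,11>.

Step-to-step displacements: <+3,-2>, <+4,-4>, <+3,-2>, <+4,-4>, <+3,-2>, <+4,-4> — a repeating cycle of length 2.
step 7: apply <+3,-2> → <19,-9>
step 8: apply <+4,-4> → <23,-13>

<23,-13>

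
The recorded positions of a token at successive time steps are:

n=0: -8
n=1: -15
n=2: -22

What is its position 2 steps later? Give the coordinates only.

Constant displacement of -7 per step.
step 3: -22 − 7 → -29
step 4: -29 − 7 → -36

-36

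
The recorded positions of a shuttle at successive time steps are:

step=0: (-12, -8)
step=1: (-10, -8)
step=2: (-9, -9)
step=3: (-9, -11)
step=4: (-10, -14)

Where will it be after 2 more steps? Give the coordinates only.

(-15, -23)

Taking differences between consecutive positions: (+2, +0), (+1, -1), (+0, -2), (-1, -3). These grow by (-1, -1) each step.
step 5: (-10, -14) + (-2, -4) → (-12, -18)
step 6: (-12, -18) + (-3, -5) → (-15, -23)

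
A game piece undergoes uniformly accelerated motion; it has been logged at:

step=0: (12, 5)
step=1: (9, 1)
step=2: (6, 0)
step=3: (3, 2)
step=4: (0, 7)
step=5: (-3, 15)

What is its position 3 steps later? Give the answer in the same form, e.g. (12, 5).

(-12, 57)

Taking differences between consecutive positions: (-3, -4), (-3, -1), (-3, +2), (-3, +5), (-3, +8). These grow by (+0, +3) each step.
step 6: (-3, 15) + (-3, +11) → (-6, 26)
step 7: (-6, 26) + (-3, +14) → (-9, 40)
step 8: (-9, 40) + (-3, +17) → (-12, 57)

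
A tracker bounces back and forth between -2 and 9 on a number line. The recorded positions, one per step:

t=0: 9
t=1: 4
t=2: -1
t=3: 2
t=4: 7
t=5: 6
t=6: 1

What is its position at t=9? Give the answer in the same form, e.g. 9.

8

The value reflects between -2 and 9, moving 5 per step.
  step 7: 1 → 0
  step 8: 0 → 5
  step 9: 5 → 8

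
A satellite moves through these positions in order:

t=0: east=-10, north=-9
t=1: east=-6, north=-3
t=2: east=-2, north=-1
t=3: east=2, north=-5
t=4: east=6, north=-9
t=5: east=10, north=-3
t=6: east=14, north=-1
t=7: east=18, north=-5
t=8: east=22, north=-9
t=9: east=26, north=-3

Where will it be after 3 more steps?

East: linear, +4 per step → 38 at step 12.
North: cycles through -9, -3, -1, -5 every 4 steps. Step 12 lands at position 0 of the cycle → -9.

east=38, north=-9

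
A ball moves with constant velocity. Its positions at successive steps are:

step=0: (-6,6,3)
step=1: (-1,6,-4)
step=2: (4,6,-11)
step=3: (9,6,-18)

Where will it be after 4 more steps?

(29,6,-46)

The position changes by (+5,+0,-7) every step.
step 4: (9,6,-18) + (+5,+0,-7) → (14,6,-25)
step 5: (14,6,-25) + (+5,+0,-7) → (19,6,-32)
step 6: (19,6,-32) + (+5,+0,-7) → (24,6,-39)
step 7: (24,6,-39) + (+5,+0,-7) → (29,6,-46)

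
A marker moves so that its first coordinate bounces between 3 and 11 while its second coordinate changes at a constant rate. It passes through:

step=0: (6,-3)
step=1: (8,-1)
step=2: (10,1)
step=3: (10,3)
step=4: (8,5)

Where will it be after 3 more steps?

The first coordinate travels 2 per step and bounces off the walls at 3 and 11.
  step 5: 8 → 6
  step 6: 6 → 4
  step 7: 4 → 4
The second coordinate changes by +2 each step: at step 7 it is 11.

(4,11)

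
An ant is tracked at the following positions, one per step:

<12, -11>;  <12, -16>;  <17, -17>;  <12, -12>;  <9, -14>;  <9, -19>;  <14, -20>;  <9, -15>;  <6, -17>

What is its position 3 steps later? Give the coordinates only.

<6, -18>

The moves between consecutive positions are <+0, -5>, <+5, -1>, <-5, +5>, <-3, -2>, <+0, -5>, <+5, -1>, <-5, +5>, <-3, -2>; they repeat the 4-cycle [<+0, -5>, <+5, -1>, <-5, +5>, <-3, -2>].
step 9: apply <+0, -5> → <6, -22>
step 10: apply <+5, -1> → <11, -23>
step 11: apply <-5, +5> → <6, -18>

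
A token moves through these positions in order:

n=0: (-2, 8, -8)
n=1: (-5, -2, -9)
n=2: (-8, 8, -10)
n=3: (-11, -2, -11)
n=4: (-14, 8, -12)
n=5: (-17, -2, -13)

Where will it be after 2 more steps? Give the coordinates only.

First: linear, -3 per step → -23 at step 7.
Second: cycles through 8, -2 every 2 steps. Step 7 lands at position 1 of the cycle → -2.
Third: linear, -1 per step → -15 at step 7.

(-23, -2, -15)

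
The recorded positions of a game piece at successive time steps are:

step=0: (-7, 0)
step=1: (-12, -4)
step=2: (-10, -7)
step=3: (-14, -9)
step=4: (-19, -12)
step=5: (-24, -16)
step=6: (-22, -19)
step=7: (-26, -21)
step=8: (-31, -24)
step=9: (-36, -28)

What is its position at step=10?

(-34, -31)

Differencing gives (-5, -4), (+2, -3), (-4, -2), (-5, -3), (-5, -4), (+2, -3), (-4, -2), (-5, -3), (-5, -4). This is the pattern (-5, -4), (+2, -3), (-4, -2), (-5, -3) repeated.
step 10: apply (+2, -3) → (-34, -31)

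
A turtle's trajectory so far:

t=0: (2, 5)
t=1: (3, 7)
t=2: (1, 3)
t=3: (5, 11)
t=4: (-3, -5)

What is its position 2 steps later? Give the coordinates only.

(-19, -37)

Step-to-step displacements: (+1, +2), (-2, -4), (+4, +8), (-8, -16); each is -2× the previous.
step 5: (-3, -5) + (+16, +32) → (13, 27)
step 6: (13, 27) + (-32, -64) → (-19, -37)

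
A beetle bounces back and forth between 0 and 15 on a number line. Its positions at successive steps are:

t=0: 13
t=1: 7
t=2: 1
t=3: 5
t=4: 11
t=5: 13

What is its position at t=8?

5

The value travels 6 per step and bounces off the walls at 0 and 15.
  step 6: 13 → 7
  step 7: 7 → 1
  step 8: 1 → 5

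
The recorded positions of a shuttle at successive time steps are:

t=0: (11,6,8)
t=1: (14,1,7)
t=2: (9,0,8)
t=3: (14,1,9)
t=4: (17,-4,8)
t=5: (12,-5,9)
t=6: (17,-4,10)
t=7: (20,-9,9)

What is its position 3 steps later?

Step-to-step displacements: (+3,-5,-1), (-5,-1,+1), (+5,+1,+1), (+3,-5,-1), (-5,-1,+1), (+5,+1,+1), (+3,-5,-1) — a repeating cycle of length 3.
step 8: apply (-5,-1,+1) → (15,-10,10)
step 9: apply (+5,+1,+1) → (20,-9,11)
step 10: apply (+3,-5,-1) → (23,-14,10)

(23,-14,10)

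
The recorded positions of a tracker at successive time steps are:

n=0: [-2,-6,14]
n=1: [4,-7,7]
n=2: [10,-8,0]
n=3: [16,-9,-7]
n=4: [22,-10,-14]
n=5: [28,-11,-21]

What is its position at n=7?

Constant displacement of [+6,-1,-7] per step.
step 6: [28,-11,-21] + [+6,-1,-7] → [34,-12,-28]
step 7: [34,-12,-28] + [+6,-1,-7] → [40,-13,-35]

[40,-13,-35]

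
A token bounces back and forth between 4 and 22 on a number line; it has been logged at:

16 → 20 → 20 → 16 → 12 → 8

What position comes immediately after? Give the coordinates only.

The value reflects between 4 and 22, moving 4 per step.
  step 6: 8 → 4

4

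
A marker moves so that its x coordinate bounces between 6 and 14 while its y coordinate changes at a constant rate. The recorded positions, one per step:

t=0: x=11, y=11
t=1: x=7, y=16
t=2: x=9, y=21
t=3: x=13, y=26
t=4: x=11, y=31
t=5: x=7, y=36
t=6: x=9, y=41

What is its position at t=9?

x=7, y=56

The x coordinate reflects between 6 and 14, moving 4 per step.
  step 7: 9 → 13
  step 8: 13 → 11
  step 9: 11 → 7
The y coordinate changes by +5 each step: at step 9 it is 56.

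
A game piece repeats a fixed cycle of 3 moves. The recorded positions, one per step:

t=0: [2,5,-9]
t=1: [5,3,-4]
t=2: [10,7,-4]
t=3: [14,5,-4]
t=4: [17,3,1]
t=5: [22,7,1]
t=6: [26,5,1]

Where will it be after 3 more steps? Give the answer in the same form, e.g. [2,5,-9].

Differencing gives [+3,-2,+5], [+5,+4,+0], [+4,-2,+0], [+3,-2,+5], [+5,+4,+0], [+4,-2,+0]. This is the pattern [+3,-2,+5], [+5,+4,+0], [+4,-2,+0] repeated.
step 7: apply [+3,-2,+5] → [29,3,6]
step 8: apply [+5,+4,+0] → [34,7,6]
step 9: apply [+4,-2,+0] → [38,5,6]

[38,5,6]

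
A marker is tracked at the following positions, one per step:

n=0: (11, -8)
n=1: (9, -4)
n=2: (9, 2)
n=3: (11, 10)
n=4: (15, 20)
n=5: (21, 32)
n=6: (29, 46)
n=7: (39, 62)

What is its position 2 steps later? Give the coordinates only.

(65, 100)

Taking differences between consecutive positions: (-2, +4), (+0, +6), (+2, +8), (+4, +10), (+6, +12), (+8, +14), (+10, +16). These grow by (+2, +2) each step.
step 8: (39, 62) + (+12, +18) → (51, 80)
step 9: (51, 80) + (+14, +20) → (65, 100)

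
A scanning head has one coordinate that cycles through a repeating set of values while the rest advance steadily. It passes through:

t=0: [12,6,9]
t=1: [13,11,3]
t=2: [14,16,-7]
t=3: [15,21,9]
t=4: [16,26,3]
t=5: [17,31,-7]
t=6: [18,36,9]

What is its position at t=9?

First: linear, +1 per step → 21 at step 9.
Second: linear, +5 per step → 51 at step 9.
Third: cycles through 9, 3, -7 every 3 steps. Step 9 lands at position 0 of the cycle → 9.

[21,51,9]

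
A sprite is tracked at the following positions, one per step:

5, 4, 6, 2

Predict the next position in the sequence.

10

Step-to-step displacements: -1, +2, -4; each is -2× the previous.
step 4: 2 + 8 → 10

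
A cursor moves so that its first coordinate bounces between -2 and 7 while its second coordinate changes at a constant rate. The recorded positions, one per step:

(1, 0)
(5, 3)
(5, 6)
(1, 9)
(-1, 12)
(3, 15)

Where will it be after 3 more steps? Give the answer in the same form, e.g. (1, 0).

(-1, 24)

The first coordinate travels 4 per step and bounces off the walls at -2 and 7.
  step 6: 3 → 7
  step 7: 7 → 3
  step 8: 3 → -1
The second coordinate changes by +3 each step: at step 8 it is 24.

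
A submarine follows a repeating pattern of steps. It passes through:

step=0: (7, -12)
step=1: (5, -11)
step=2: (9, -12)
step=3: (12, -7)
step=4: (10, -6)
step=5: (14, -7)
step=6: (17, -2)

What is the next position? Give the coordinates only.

(15, -1)

Step-to-step displacements: (-2, +1), (+4, -1), (+3, +5), (-2, +1), (+4, -1), (+3, +5) — a repeating cycle of length 3.
step 7: apply (-2, +1) → (15, -1)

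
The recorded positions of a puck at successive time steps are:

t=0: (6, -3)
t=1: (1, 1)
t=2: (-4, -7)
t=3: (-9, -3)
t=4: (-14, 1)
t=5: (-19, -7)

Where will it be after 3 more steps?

(-34, -7)

The first coordinate changes by -5 each step, so at step 8 it is 6 + 8·(-5) = -34.
The second coordinate repeats the cycle [-3, 1, -7] with period 3; step 8 mod 3 = 2, giving -7.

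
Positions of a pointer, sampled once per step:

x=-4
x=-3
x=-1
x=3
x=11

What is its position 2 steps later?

Step-to-step displacements: +1, +2, +4, +8; each is 2× the previous.
step 5: 11 + 16 → x=27
step 6: 27 + 32 → x=59

x=59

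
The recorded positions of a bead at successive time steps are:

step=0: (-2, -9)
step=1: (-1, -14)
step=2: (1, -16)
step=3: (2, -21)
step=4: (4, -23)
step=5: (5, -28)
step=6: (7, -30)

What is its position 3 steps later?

(11, -42)

Step-to-step displacements: (+1, -5), (+2, -2), (+1, -5), (+2, -2), (+1, -5), (+2, -2) — a repeating cycle of length 2.
step 7: apply (+1, -5) → (8, -35)
step 8: apply (+2, -2) → (10, -37)
step 9: apply (+1, -5) → (11, -42)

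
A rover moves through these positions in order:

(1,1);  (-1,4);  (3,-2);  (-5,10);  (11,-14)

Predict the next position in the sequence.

(-21,34)

Step-to-step displacements: (-2,+3), (+4,-6), (-8,+12), (+16,-24); each is -2× the previous.
step 5: (11,-14) + (-32,+48) → (-21,34)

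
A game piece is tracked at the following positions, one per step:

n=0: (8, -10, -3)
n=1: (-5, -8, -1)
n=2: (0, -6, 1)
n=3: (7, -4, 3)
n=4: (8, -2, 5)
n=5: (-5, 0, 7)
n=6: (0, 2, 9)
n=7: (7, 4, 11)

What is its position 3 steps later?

The first coordinate repeats the cycle [8, -5, 0, 7] with period 4; step 10 mod 4 = 2, giving 0.
The second coordinate changes by +2 each step, so at step 10 it is -10 + 10·(2) = 10.
The third coordinate changes by +2 each step, so at step 10 it is -3 + 10·(2) = 17.

(0, 10, 17)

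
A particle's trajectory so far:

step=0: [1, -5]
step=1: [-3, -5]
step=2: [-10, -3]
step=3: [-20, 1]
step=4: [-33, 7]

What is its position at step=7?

[-90, 37]

Taking differences between consecutive positions: [-4, +0], [-7, +2], [-10, +4], [-13, +6]. These grow by [-3, +2] each step.
step 5: [-33, 7] + [-16, +8] → [-49, 15]
step 6: [-49, 15] + [-19, +10] → [-68, 25]
step 7: [-68, 25] + [-22, +12] → [-90, 37]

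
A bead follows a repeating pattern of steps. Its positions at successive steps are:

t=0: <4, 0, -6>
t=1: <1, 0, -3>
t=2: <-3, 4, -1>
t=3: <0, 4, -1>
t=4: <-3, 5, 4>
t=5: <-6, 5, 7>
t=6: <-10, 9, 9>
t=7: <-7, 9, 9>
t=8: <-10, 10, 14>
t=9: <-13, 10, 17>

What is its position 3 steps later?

<-17, 15, 24>

Step-to-step displacements: <-3, +0, +3>, <-4, +4, +2>, <+3, +0, +0>, <-3, +1, +5>, <-3, +0, +3>, <-4, +4, +2>, <+3, +0, +0>, <-3, +1, +5>, <-3, +0, +3> — a repeating cycle of length 4.
step 10: apply <-4, +4, +2> → <-17, 14, 19>
step 11: apply <+3, +0, +0> → <-14, 14, 19>
step 12: apply <-3, +1, +5> → <-17, 15, 24>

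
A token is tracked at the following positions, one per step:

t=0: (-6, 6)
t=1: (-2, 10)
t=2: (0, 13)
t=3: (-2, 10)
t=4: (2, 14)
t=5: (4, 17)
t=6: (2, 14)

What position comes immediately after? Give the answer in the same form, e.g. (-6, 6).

(6, 18)

The moves between consecutive positions are (+4, +4), (+2, +3), (-2, -3), (+4, +4), (+2, +3), (-2, -3); they repeat the 3-cycle [(+4, +4), (+2, +3), (-2, -3)].
step 7: apply (+4, +4) → (6, 18)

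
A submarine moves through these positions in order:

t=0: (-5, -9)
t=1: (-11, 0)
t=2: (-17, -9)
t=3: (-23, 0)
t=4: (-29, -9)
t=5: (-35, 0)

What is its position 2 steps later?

(-47, 0)

The first coordinate changes by -6 each step, so at step 7 it is -5 + 7·(-6) = -47.
The second coordinate repeats the cycle [-9, 0] with period 2; step 7 mod 2 = 1, giving 0.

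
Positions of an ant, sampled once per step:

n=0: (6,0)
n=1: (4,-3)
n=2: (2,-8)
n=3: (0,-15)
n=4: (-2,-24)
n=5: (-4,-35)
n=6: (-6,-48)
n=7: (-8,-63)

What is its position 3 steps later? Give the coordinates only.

Successive displacements: (-2,-3), (-2,-5), (-2,-7), (-2,-9), (-2,-11), (-2,-13), (-2,-15) — each changes by (+0,-2).
step 8: (-8,-63) + (-2,-17) → (-10,-80)
step 9: (-10,-80) + (-2,-19) → (-12,-99)
step 10: (-12,-99) + (-2,-21) → (-14,-120)

(-14,-120)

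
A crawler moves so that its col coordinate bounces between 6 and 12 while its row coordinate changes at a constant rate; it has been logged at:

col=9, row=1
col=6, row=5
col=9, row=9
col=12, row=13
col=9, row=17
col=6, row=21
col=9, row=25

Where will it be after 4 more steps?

col=9, row=41

The col coordinate travels 3 per step and bounces off the walls at 6 and 12.
  step 7: 9 → 12
  step 8: 12 → 9
  step 9: 9 → 6
  step 10: 6 → 9
The row coordinate changes by +4 each step: at step 10 it is 41.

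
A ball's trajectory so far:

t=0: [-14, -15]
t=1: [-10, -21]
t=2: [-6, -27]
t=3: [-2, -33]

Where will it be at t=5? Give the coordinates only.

Each step adds [+4, -6] to the position.
step 4: [-2, -33] + [+4, -6] → [2, -39]
step 5: [2, -39] + [+4, -6] → [6, -45]

[6, -45]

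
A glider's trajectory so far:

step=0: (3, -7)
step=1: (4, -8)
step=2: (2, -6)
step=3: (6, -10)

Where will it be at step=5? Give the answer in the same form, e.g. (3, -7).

Consecutive displacements (+1, -1), (-2, +2), (+4, -4) scale by a factor of -2 each step.
step 4: (6, -10) + (-8, +8) → (-2, -2)
step 5: (-2, -2) + (+16, -16) → (14, -18)

(14, -18)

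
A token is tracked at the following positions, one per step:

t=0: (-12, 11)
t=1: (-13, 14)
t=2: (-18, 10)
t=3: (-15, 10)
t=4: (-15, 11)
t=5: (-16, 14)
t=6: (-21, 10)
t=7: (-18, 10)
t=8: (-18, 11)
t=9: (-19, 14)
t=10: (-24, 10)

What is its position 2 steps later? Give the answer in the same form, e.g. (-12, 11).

Differencing gives (-1, +3), (-5, -4), (+3, +0), (+0, +1), (-1, +3), (-5, -4), (+3, +0), (+0, +1), (-1, +3), (-5, -4). This is the pattern (-1, +3), (-5, -4), (+3, +0), (+0, +1) repeated.
step 11: apply (+3, +0) → (-21, 10)
step 12: apply (+0, +1) → (-21, 11)

(-21, 11)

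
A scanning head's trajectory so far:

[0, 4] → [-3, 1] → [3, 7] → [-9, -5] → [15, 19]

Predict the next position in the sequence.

[-33, -29]

Consecutive displacements [-3, -3], [+6, +6], [-12, -12], [+24, +24] scale by a factor of -2 each step.
step 5: [15, 19] + [-48, -48] → [-33, -29]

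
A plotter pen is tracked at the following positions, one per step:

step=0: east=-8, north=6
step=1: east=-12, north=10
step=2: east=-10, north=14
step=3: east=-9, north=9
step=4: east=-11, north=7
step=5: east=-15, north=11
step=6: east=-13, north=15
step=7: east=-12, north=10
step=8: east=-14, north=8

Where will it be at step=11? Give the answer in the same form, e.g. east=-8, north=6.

Step-to-step displacements: (-4, +4), (+2, +4), (+1, -5), (-2, -2), (-4, +4), (+2, +4), (+1, -5), (-2, -2) — a repeating cycle of length 4.
step 9: apply (-4, +4) → east=-18, north=12
step 10: apply (+2, +4) → east=-16, north=16
step 11: apply (+1, -5) → east=-15, north=11

east=-15, north=11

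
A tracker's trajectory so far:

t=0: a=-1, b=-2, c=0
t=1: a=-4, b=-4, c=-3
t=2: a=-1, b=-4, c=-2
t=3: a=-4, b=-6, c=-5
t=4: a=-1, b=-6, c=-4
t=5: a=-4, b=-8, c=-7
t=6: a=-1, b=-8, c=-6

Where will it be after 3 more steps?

a=-4, b=-12, c=-11

Step-to-step displacements: (-3, -2, -3), (+3, +0, +1), (-3, -2, -3), (+3, +0, +1), (-3, -2, -3), (+3, +0, +1) — a repeating cycle of length 2.
step 7: apply (-3, -2, -3) → a=-4, b=-10, c=-9
step 8: apply (+3, +0, +1) → a=-1, b=-10, c=-8
step 9: apply (-3, -2, -3) → a=-4, b=-12, c=-11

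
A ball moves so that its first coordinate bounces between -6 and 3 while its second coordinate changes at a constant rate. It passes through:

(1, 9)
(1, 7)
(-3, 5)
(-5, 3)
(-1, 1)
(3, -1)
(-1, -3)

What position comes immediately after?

The first coordinate reflects between -6 and 3, moving 4 per step.
  step 7: -1 → -5
The second coordinate changes by -2 each step: at step 7 it is -5.

(-5, -5)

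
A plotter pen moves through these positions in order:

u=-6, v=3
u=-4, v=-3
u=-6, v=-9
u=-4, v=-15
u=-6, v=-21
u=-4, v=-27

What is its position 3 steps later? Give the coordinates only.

The u coordinate repeats the cycle [-6, -4] with period 2; step 8 mod 2 = 0, giving -6.
The v coordinate changes by -6 each step, so at step 8 it is 3 + 8·(-6) = -45.

u=-6, v=-45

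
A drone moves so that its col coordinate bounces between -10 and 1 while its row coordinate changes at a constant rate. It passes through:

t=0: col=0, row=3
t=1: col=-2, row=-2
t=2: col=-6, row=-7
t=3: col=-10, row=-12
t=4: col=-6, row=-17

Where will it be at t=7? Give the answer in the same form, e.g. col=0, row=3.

The col coordinate travels 4 per step and bounces off the walls at -10 and 1.
  step 5: -6 → -2
  step 6: -2 → 0
  step 7: 0 → -4
The row coordinate changes by -5 each step: at step 7 it is -32.

col=-4, row=-32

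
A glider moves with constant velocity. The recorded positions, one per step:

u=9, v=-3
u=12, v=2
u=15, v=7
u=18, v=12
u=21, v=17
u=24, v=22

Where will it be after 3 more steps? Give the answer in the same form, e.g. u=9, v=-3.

Constant displacement of (+3, +5) per step.
step 6: u=24, v=22 + (+3, +5) → u=27, v=27
step 7: u=27, v=27 + (+3, +5) → u=30, v=32
step 8: u=30, v=32 + (+3, +5) → u=33, v=37

u=33, v=37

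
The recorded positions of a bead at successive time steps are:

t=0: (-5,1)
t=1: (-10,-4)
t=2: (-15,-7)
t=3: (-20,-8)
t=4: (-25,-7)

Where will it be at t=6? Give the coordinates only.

(-35,1)

Successive displacements: (-5,-5), (-5,-3), (-5,-1), (-5,+1) — each changes by (+0,+2).
step 5: (-25,-7) + (-5,+3) → (-30,-4)
step 6: (-30,-4) + (-5,+5) → (-35,1)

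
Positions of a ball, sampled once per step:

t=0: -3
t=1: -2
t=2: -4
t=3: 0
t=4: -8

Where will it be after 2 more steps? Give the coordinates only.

Consecutive displacements +1, -2, +4, -8 scale by a factor of -2 each step.
step 5: -8 + 16 → 8
step 6: 8 − 32 → -24

-24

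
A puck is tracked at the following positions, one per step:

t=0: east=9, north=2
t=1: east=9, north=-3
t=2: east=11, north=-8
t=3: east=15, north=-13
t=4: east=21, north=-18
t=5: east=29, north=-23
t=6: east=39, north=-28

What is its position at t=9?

east=81, north=-43

Successive displacements: (+0,-5), (+2,-5), (+4,-5), (+6,-5), (+8,-5), (+10,-5) — each changes by (+2,+0).
step 7: east=39, north=-28 + (+12,-5) → east=51, north=-33
step 8: east=51, north=-33 + (+14,-5) → east=65, north=-38
step 9: east=65, north=-38 + (+16,-5) → east=81, north=-43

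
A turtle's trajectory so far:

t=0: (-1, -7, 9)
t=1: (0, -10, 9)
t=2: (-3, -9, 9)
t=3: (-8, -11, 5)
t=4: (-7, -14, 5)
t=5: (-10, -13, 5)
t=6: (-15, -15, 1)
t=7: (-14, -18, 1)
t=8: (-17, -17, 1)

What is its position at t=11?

Step-to-step displacements: (+1, -3, +0), (-3, +1, +0), (-5, -2, -4), (+1, -3, +0), (-3, +1, +0), (-5, -2, -4), (+1, -3, +0), (-3, +1, +0) — a repeating cycle of length 3.
step 9: apply (-5, -2, -4) → (-22, -19, -3)
step 10: apply (+1, -3, +0) → (-21, -22, -3)
step 11: apply (-3, +1, +0) → (-24, -21, -3)

(-24, -21, -3)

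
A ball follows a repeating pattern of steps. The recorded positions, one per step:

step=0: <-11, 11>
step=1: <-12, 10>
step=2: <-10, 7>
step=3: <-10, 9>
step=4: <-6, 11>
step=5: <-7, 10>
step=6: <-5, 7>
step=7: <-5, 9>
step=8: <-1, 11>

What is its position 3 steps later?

The moves between consecutive positions are <-1, -1>, <+2, -3>, <+0, +2>, <+4, +2>, <-1, -1>, <+2, -3>, <+0, +2>, <+4, +2>; they repeat the 4-cycle [<-1, -1>, <+2, -3>, <+0, +2>, <+4, +2>].
step 9: apply <-1, -1> → <-2, 10>
step 10: apply <+2, -3> → <0, 7>
step 11: apply <+0, +2> → <0, 9>

<0, 9>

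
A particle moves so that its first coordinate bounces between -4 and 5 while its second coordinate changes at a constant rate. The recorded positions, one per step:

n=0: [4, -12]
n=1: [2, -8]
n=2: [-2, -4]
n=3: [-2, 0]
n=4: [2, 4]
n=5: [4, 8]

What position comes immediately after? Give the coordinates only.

[0, 12]

The first coordinate travels 4 per step and bounces off the walls at -4 and 5.
  step 6: 4 → 0
The second coordinate changes by +4 each step: at step 6 it is 12.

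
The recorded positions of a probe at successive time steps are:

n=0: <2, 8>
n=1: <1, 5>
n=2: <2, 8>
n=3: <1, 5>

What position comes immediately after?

The jumps are <-1, -3>, <+1, +3>, <-1, -3> — a geometric progression with ratio -1.
step 4: <1, 5> + <+1, +3> → <2, 8>

<2, 8>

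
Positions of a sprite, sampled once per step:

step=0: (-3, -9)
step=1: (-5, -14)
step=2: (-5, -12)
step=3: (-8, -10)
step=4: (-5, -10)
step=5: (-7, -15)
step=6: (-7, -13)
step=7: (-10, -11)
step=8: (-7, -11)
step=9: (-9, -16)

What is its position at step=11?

The moves between consecutive positions are (-2, -5), (+0, +2), (-3, +2), (+3, +0), (-2, -5), (+0, +2), (-3, +2), (+3, +0), (-2, -5); they repeat the 4-cycle [(-2, -5), (+0, +2), (-3, +2), (+3, +0)].
step 10: apply (+0, +2) → (-9, -14)
step 11: apply (-3, +2) → (-12, -12)

(-12, -12)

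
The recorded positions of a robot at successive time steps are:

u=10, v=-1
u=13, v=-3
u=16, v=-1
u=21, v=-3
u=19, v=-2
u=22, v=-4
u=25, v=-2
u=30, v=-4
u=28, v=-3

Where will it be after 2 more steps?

Step-to-step displacements: (+3, -2), (+3, +2), (+5, -2), (-2, +1), (+3, -2), (+3, +2), (+5, -2), (-2, +1) — a repeating cycle of length 4.
step 9: apply (+3, -2) → u=31, v=-5
step 10: apply (+3, +2) → u=34, v=-3

u=34, v=-3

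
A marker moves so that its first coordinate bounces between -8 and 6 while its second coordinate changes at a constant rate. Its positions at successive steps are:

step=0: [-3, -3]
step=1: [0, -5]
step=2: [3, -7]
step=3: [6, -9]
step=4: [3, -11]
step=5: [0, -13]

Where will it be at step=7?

The first coordinate reflects between -8 and 6, moving 3 per step.
  step 6: 0 → -3
  step 7: -3 → -6
The second coordinate changes by -2 each step: at step 7 it is -17.

[-6, -17]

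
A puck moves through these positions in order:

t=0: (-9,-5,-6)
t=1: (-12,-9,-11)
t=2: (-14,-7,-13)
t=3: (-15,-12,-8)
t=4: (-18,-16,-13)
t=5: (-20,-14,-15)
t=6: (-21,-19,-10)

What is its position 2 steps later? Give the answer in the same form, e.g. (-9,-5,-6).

Step-to-step displacements: (-3,-4,-5), (-2,+2,-2), (-1,-5,+5), (-3,-4,-5), (-2,+2,-2), (-1,-5,+5) — a repeating cycle of length 3.
step 7: apply (-3,-4,-5) → (-24,-23,-15)
step 8: apply (-2,+2,-2) → (-26,-21,-17)

(-26,-21,-17)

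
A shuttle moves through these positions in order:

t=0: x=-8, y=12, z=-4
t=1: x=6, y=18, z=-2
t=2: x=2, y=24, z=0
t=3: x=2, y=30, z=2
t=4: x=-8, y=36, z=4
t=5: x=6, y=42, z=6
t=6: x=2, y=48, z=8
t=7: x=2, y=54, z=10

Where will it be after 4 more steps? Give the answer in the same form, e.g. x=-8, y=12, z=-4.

x=2, y=78, z=18

X: cycles through -8, 6, 2, 2 every 4 steps. Step 11 lands at position 3 of the cycle → 2.
Y: linear, +6 per step → 78 at step 11.
Z: linear, +2 per step → 18 at step 11.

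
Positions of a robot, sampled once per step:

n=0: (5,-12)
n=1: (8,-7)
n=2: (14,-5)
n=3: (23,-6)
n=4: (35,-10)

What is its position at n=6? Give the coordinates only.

Successive displacements: (+3,+5), (+6,+2), (+9,-1), (+12,-4) — each changes by (+3,-3).
step 5: (35,-10) + (+15,-7) → (50,-17)
step 6: (50,-17) + (+18,-10) → (68,-27)

(68,-27)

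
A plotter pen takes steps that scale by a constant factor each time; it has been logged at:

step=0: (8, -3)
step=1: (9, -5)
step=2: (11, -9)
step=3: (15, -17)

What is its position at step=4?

(23, -33)

The jumps are (+1, -2), (+2, -4), (+4, -8) — a geometric progression with ratio 2.
step 4: (15, -17) + (+8, -16) → (23, -33)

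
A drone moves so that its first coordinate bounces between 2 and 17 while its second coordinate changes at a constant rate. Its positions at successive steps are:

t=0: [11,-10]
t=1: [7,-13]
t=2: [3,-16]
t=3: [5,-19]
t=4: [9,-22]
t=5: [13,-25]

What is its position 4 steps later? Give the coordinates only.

The first coordinate reflects between 2 and 17, moving 4 per step.
  step 6: 13 → 17
  step 7: 17 → 13
  step 8: 13 → 9
  step 9: 9 → 5
The second coordinate changes by -3 each step: at step 9 it is -37.

[5,-37]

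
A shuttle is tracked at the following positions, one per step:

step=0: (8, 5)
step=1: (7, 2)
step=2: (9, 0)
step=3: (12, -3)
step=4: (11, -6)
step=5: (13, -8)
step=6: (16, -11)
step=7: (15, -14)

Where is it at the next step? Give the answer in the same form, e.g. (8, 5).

Step-to-step displacements: (-1, -3), (+2, -2), (+3, -3), (-1, -3), (+2, -2), (+3, -3), (-1, -3) — a repeating cycle of length 3.
step 8: apply (+2, -2) → (17, -16)

(17, -16)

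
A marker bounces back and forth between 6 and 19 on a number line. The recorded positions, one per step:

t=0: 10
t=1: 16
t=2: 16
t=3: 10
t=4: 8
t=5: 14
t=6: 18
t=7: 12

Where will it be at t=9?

The value travels 6 per step and bounces off the walls at 6 and 19.
  step 8: 12 → 6
  step 9: 6 → 12

12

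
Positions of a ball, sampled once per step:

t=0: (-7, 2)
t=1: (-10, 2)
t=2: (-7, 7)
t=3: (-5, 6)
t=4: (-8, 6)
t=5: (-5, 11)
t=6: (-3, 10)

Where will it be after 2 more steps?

Step-to-step displacements: (-3, +0), (+3, +5), (+2, -1), (-3, +0), (+3, +5), (+2, -1) — a repeating cycle of length 3.
step 7: apply (-3, +0) → (-6, 10)
step 8: apply (+3, +5) → (-3, 15)

(-3, 15)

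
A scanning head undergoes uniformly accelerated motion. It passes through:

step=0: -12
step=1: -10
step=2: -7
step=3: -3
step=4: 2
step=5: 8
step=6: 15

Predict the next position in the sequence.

23

Successive displacements: +2, +3, +4, +5, +6, +7 — each changes by +1.
step 7: 15 + 8 → 23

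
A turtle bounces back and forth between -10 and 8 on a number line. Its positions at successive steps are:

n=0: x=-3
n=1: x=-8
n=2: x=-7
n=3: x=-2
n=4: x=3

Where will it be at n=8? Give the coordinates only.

The value reflects between -10 and 8, moving 5 per step.
  step 5: 3 → 8
  step 6: 8 → 3
  step 7: 3 → -2
  step 8: -2 → -7

x=-7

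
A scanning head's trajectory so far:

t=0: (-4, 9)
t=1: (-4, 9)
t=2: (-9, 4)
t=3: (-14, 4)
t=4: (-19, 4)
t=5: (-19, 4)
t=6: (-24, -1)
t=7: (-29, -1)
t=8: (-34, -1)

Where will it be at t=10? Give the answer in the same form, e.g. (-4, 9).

Differencing gives (+0, +0), (-5, -5), (-5, +0), (-5, +0), (+0, +0), (-5, -5), (-5, +0), (-5, +0). This is the pattern (+0, +0), (-5, -5), (-5, +0), (-5, +0) repeated.
step 9: apply (+0, +0) → (-34, -1)
step 10: apply (-5, -5) → (-39, -6)

(-39, -6)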